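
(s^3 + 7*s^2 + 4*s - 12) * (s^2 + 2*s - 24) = s^5 + 9*s^4 - 6*s^3 - 172*s^2 - 120*s + 288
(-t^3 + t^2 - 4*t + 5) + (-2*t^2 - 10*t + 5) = -t^3 - t^2 - 14*t + 10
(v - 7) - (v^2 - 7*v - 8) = -v^2 + 8*v + 1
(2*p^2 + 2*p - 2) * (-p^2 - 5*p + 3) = -2*p^4 - 12*p^3 - 2*p^2 + 16*p - 6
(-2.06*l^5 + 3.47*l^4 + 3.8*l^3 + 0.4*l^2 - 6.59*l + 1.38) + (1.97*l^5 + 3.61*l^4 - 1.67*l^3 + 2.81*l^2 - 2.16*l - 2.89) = -0.0900000000000001*l^5 + 7.08*l^4 + 2.13*l^3 + 3.21*l^2 - 8.75*l - 1.51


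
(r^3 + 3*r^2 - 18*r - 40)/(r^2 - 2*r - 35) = (r^2 - 2*r - 8)/(r - 7)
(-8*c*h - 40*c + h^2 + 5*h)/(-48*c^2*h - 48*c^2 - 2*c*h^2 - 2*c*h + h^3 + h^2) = (h + 5)/(6*c*h + 6*c + h^2 + h)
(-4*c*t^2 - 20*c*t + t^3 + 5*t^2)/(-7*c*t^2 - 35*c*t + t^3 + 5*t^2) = (-4*c + t)/(-7*c + t)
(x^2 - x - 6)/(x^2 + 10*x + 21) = (x^2 - x - 6)/(x^2 + 10*x + 21)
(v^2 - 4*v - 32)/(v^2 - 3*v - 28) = (v - 8)/(v - 7)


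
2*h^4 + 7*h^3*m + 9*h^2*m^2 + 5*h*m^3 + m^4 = (h + m)^3*(2*h + m)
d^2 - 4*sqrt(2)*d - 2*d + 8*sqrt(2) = (d - 2)*(d - 4*sqrt(2))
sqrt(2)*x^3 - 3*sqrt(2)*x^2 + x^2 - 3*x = x*(x - 3)*(sqrt(2)*x + 1)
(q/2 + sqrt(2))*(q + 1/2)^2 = q^3/2 + q^2/2 + sqrt(2)*q^2 + q/8 + sqrt(2)*q + sqrt(2)/4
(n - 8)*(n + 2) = n^2 - 6*n - 16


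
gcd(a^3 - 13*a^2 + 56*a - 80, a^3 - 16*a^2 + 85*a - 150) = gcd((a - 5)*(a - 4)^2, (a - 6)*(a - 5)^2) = a - 5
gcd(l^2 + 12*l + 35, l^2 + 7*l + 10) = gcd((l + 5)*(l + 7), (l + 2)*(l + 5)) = l + 5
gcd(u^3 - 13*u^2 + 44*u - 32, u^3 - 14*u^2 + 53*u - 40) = u^2 - 9*u + 8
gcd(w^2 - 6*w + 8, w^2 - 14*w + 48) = 1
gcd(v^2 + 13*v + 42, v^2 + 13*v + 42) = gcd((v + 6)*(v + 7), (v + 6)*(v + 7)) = v^2 + 13*v + 42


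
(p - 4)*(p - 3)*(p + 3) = p^3 - 4*p^2 - 9*p + 36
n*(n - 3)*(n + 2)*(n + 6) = n^4 + 5*n^3 - 12*n^2 - 36*n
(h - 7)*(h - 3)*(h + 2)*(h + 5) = h^4 - 3*h^3 - 39*h^2 + 47*h + 210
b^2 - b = b*(b - 1)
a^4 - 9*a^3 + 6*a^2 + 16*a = a*(a - 8)*(a - 2)*(a + 1)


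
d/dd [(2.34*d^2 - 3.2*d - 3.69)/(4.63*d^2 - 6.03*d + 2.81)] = (0.705799999999996*d^2 + 47.3202*d - 31.2427)/(21.4369*d^4 - 55.8378*d^3 + 62.3815*d^2 - 33.8886*d + 7.8961)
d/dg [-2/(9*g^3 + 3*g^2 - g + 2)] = 2*(27*g^2 + 6*g - 1)/(9*g^3 + 3*g^2 - g + 2)^2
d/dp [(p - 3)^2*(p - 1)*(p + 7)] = 4*p^3 - 68*p + 96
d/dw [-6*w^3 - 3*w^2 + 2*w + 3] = -18*w^2 - 6*w + 2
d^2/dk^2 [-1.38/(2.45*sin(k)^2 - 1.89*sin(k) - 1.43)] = (-33.1338*sin(k)^4 + 19.17027*sin(k)^3 + 25.431882*sin(k)^2 - 34.610814*sin(k) + 19.528656)/(-2.45*sin(k)^2 + 1.89*sin(k) + 1.43)^3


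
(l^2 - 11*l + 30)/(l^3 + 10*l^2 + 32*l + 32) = (l^2 - 11*l + 30)/(l^3 + 10*l^2 + 32*l + 32)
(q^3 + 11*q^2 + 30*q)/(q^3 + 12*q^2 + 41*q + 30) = q/(q + 1)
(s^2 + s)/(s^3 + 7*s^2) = (s + 1)/(s*(s + 7))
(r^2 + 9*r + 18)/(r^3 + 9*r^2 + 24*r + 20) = (r^2 + 9*r + 18)/(r^3 + 9*r^2 + 24*r + 20)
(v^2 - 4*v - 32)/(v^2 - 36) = (v^2 - 4*v - 32)/(v^2 - 36)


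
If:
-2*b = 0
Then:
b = 0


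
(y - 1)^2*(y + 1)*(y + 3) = y^4 + 2*y^3 - 4*y^2 - 2*y + 3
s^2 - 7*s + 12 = (s - 4)*(s - 3)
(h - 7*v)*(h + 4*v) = h^2 - 3*h*v - 28*v^2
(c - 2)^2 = c^2 - 4*c + 4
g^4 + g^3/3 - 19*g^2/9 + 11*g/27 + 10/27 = (g - 1)*(g - 2/3)*(g + 1/3)*(g + 5/3)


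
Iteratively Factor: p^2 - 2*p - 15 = (p - 5)*(p + 3)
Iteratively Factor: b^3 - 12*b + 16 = (b + 4)*(b^2 - 4*b + 4) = (b - 2)*(b + 4)*(b - 2)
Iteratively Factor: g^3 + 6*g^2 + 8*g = (g + 4)*(g^2 + 2*g) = (g + 2)*(g + 4)*(g)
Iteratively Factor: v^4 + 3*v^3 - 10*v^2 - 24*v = (v)*(v^3 + 3*v^2 - 10*v - 24) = v*(v - 3)*(v^2 + 6*v + 8) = v*(v - 3)*(v + 4)*(v + 2)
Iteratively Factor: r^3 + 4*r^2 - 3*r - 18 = (r + 3)*(r^2 + r - 6) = (r - 2)*(r + 3)*(r + 3)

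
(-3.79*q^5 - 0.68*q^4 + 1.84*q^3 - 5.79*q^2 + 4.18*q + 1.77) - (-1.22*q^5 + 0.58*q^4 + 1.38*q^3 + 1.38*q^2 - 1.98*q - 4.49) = -2.57*q^5 - 1.26*q^4 + 0.46*q^3 - 7.17*q^2 + 6.16*q + 6.26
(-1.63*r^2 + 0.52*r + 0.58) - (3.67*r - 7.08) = -1.63*r^2 - 3.15*r + 7.66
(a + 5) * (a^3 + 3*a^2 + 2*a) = a^4 + 8*a^3 + 17*a^2 + 10*a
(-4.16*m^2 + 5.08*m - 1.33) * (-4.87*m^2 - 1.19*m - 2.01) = 20.2592*m^4 - 19.7892*m^3 + 8.7935*m^2 - 8.6281*m + 2.6733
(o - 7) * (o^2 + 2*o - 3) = o^3 - 5*o^2 - 17*o + 21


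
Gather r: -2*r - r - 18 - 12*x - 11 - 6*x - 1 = -3*r - 18*x - 30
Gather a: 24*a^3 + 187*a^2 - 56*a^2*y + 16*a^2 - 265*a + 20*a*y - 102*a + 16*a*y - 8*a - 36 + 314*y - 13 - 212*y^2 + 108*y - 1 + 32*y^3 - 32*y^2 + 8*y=24*a^3 + a^2*(203 - 56*y) + a*(36*y - 375) + 32*y^3 - 244*y^2 + 430*y - 50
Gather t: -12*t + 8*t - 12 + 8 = -4*t - 4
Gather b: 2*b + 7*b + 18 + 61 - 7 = 9*b + 72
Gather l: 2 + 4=6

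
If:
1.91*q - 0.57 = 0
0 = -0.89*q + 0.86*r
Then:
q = 0.30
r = 0.31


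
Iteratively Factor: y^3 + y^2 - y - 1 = (y + 1)*(y^2 - 1) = (y + 1)^2*(y - 1)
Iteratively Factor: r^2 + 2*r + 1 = (r + 1)*(r + 1)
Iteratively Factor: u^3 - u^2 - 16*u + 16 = (u + 4)*(u^2 - 5*u + 4) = (u - 4)*(u + 4)*(u - 1)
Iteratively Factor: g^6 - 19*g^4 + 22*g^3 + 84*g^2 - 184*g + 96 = (g - 2)*(g^5 + 2*g^4 - 15*g^3 - 8*g^2 + 68*g - 48) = (g - 2)^2*(g^4 + 4*g^3 - 7*g^2 - 22*g + 24) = (g - 2)^2*(g + 4)*(g^3 - 7*g + 6) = (g - 2)^2*(g + 3)*(g + 4)*(g^2 - 3*g + 2) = (g - 2)^2*(g - 1)*(g + 3)*(g + 4)*(g - 2)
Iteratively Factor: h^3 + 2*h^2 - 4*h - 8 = (h + 2)*(h^2 - 4) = (h + 2)^2*(h - 2)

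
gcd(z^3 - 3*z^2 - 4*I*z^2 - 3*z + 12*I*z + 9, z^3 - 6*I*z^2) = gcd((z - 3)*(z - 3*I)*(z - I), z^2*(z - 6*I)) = 1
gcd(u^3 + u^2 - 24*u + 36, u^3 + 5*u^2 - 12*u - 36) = u^2 + 3*u - 18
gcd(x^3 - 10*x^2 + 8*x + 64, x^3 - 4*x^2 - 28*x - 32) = x^2 - 6*x - 16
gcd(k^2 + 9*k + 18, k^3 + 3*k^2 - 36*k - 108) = k^2 + 9*k + 18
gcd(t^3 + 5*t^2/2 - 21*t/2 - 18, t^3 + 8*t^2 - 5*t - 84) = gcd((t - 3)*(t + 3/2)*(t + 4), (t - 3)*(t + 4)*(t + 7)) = t^2 + t - 12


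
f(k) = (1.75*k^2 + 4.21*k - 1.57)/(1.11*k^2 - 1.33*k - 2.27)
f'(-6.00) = -0.11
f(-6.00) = 0.79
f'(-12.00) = -0.03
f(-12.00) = 1.15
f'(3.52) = -2.47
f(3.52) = 5.14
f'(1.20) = -5.27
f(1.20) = -2.65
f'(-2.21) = -0.97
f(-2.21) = -0.38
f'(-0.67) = -15.22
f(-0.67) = 4.09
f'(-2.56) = -0.65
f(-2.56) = -0.10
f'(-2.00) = -1.32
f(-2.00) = -0.62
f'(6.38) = -0.27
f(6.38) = 2.80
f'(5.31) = -0.48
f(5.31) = 3.19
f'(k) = (1.33 - 2.22*k)*(1.75*k^2 + 4.21*k - 1.57)/(1.11*k^2 - 1.33*k - 2.27)^2 + (3.5*k + 4.21)/(1.11*k^2 - 1.33*k - 2.27) = (-7.0006*k^2 - 4.4596*k - 11.6448)/(1.2321*k^4 - 2.9526*k^3 - 3.2705*k^2 + 6.0382*k + 5.1529)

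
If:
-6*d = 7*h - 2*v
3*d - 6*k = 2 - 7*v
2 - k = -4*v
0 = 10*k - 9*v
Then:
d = 94/93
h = -228/217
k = -18/31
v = -20/31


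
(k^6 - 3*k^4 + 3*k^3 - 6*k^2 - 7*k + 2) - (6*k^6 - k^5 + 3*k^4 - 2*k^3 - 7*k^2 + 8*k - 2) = -5*k^6 + k^5 - 6*k^4 + 5*k^3 + k^2 - 15*k + 4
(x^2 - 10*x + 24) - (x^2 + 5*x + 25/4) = 71/4 - 15*x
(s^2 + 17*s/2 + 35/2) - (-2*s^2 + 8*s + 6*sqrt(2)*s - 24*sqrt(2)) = 3*s^2 - 6*sqrt(2)*s + s/2 + 35/2 + 24*sqrt(2)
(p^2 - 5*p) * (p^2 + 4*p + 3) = p^4 - p^3 - 17*p^2 - 15*p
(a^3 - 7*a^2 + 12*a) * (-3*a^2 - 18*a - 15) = -3*a^5 + 3*a^4 + 75*a^3 - 111*a^2 - 180*a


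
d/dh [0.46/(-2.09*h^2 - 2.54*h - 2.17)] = (1.9228*h + 1.1684)/(2.09*h^2 + 2.54*h + 2.17)^2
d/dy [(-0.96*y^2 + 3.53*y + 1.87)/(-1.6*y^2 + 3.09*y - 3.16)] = (2.6816*y^2 + 12.0512*y - 16.9331)/(2.56*y^4 - 9.888*y^3 + 19.6601*y^2 - 19.5288*y + 9.9856)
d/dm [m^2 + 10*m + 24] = 2*m + 10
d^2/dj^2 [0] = 0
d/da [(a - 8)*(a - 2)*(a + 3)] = 3*a^2 - 14*a - 14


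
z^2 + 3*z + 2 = (z + 1)*(z + 2)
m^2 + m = m*(m + 1)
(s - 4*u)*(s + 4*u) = s^2 - 16*u^2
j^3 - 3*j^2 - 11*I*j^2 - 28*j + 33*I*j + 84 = (j - 3)*(j - 7*I)*(j - 4*I)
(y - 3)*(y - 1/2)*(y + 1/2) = y^3 - 3*y^2 - y/4 + 3/4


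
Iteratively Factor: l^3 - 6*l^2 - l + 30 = (l + 2)*(l^2 - 8*l + 15) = (l - 5)*(l + 2)*(l - 3)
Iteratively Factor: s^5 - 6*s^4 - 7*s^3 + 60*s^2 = (s - 5)*(s^4 - s^3 - 12*s^2) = s*(s - 5)*(s^3 - s^2 - 12*s) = s*(s - 5)*(s + 3)*(s^2 - 4*s) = s*(s - 5)*(s - 4)*(s + 3)*(s)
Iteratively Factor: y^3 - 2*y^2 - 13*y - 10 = (y + 1)*(y^2 - 3*y - 10) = (y + 1)*(y + 2)*(y - 5)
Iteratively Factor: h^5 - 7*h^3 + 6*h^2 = (h)*(h^4 - 7*h^2 + 6*h) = h*(h - 2)*(h^3 + 2*h^2 - 3*h) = h*(h - 2)*(h + 3)*(h^2 - h) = h^2*(h - 2)*(h + 3)*(h - 1)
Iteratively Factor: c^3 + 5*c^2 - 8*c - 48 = (c + 4)*(c^2 + c - 12) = (c - 3)*(c + 4)*(c + 4)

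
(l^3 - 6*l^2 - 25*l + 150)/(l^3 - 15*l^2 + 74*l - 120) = (l + 5)/(l - 4)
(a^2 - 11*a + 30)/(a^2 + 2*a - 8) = (a^2 - 11*a + 30)/(a^2 + 2*a - 8)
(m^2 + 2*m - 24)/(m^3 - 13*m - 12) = (m + 6)/(m^2 + 4*m + 3)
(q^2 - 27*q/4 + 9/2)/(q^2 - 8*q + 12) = (q - 3/4)/(q - 2)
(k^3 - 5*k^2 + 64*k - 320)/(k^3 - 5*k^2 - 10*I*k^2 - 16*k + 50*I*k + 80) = (k + 8*I)/(k - 2*I)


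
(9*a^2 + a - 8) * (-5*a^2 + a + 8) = -45*a^4 + 4*a^3 + 113*a^2 - 64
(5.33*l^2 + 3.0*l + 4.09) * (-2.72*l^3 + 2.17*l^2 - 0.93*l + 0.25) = -14.4976*l^5 + 3.4061*l^4 - 9.5717*l^3 + 7.4178*l^2 - 3.0537*l + 1.0225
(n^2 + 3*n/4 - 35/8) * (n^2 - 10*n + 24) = n^4 - 37*n^3/4 + 97*n^2/8 + 247*n/4 - 105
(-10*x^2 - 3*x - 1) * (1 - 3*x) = 30*x^3 - x^2 - 1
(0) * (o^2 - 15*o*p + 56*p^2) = 0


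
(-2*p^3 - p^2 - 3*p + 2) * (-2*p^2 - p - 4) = 4*p^5 + 4*p^4 + 15*p^3 + 3*p^2 + 10*p - 8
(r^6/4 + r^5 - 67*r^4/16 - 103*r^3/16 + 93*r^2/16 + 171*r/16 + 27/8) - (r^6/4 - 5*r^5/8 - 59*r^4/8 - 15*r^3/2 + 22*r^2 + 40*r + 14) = 13*r^5/8 + 51*r^4/16 + 17*r^3/16 - 259*r^2/16 - 469*r/16 - 85/8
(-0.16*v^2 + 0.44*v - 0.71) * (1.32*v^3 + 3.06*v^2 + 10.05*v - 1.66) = -0.2112*v^5 + 0.0911999999999999*v^4 - 1.1988*v^3 + 2.515*v^2 - 7.8659*v + 1.1786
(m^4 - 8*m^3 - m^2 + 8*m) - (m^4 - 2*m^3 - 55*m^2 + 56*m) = -6*m^3 + 54*m^2 - 48*m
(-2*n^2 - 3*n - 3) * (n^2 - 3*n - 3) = -2*n^4 + 3*n^3 + 12*n^2 + 18*n + 9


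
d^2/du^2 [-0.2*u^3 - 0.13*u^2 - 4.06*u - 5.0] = -1.2*u - 0.26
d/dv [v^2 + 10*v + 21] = 2*v + 10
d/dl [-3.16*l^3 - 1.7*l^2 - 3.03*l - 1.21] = -9.48*l^2 - 3.4*l - 3.03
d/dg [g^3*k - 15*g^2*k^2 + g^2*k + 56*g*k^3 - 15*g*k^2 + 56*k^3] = k*(3*g^2 - 30*g*k + 2*g + 56*k^2 - 15*k)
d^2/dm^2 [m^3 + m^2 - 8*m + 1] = 6*m + 2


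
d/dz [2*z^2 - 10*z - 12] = 4*z - 10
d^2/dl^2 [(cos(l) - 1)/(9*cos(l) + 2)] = 11*(9*cos(l)^2 - 2*cos(l) - 18)/(9*cos(l) + 2)^3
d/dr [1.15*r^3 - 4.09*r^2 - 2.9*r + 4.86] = 3.45*r^2 - 8.18*r - 2.9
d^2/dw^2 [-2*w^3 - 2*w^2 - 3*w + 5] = -12*w - 4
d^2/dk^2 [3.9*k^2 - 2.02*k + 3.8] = 7.80000000000000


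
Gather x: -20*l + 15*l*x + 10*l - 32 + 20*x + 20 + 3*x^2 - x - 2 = -10*l + 3*x^2 + x*(15*l + 19) - 14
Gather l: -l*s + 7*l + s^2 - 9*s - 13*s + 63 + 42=l*(7 - s) + s^2 - 22*s + 105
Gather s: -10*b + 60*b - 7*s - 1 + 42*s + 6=50*b + 35*s + 5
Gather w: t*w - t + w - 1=-t + w*(t + 1) - 1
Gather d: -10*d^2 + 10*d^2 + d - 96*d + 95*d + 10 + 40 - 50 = 0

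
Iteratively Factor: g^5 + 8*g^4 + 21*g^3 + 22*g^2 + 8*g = (g)*(g^4 + 8*g^3 + 21*g^2 + 22*g + 8) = g*(g + 4)*(g^3 + 4*g^2 + 5*g + 2) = g*(g + 1)*(g + 4)*(g^2 + 3*g + 2) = g*(g + 1)*(g + 2)*(g + 4)*(g + 1)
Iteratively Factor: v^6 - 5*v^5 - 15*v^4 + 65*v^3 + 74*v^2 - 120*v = (v - 5)*(v^5 - 15*v^3 - 10*v^2 + 24*v) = (v - 5)*(v - 4)*(v^4 + 4*v^3 + v^2 - 6*v) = (v - 5)*(v - 4)*(v - 1)*(v^3 + 5*v^2 + 6*v) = (v - 5)*(v - 4)*(v - 1)*(v + 2)*(v^2 + 3*v) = (v - 5)*(v - 4)*(v - 1)*(v + 2)*(v + 3)*(v)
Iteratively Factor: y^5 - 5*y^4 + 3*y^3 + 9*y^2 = (y)*(y^4 - 5*y^3 + 3*y^2 + 9*y) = y*(y - 3)*(y^3 - 2*y^2 - 3*y) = y*(y - 3)^2*(y^2 + y) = y^2*(y - 3)^2*(y + 1)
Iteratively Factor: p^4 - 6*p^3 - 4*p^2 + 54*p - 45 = (p - 5)*(p^3 - p^2 - 9*p + 9) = (p - 5)*(p - 3)*(p^2 + 2*p - 3) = (p - 5)*(p - 3)*(p - 1)*(p + 3)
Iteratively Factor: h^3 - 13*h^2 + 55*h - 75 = (h - 3)*(h^2 - 10*h + 25) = (h - 5)*(h - 3)*(h - 5)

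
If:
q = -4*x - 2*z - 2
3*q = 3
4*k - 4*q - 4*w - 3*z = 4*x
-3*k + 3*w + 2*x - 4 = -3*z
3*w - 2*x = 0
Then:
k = -2/3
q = 1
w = -13/6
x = -13/4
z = 5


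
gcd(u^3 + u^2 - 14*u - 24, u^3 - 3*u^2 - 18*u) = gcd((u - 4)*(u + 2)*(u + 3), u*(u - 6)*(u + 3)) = u + 3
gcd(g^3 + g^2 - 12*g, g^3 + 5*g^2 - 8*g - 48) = g^2 + g - 12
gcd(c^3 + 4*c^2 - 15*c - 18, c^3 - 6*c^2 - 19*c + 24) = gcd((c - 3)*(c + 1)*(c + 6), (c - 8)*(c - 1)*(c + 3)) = 1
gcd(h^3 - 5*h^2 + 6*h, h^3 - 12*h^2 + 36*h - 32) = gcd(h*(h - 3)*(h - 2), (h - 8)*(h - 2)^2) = h - 2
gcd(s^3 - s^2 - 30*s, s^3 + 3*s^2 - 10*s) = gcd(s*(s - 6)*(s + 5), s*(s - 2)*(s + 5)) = s^2 + 5*s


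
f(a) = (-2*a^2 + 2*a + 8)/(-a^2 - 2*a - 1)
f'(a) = (2 - 4*a)/(-a^2 - 2*a - 1) + (2*a + 2)*(-2*a^2 + 2*a + 8)/(-a^2 - 2*a - 1)^2 = 2*(3*a + 7)/(a^3 + 3*a^2 + 3*a + 1)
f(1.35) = -1.28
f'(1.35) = 1.70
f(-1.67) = 2.04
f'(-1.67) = -13.23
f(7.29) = 1.22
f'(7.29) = 0.10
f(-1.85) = 3.52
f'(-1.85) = -4.72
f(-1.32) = -18.31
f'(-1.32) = -185.55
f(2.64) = 0.05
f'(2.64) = 0.62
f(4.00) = 0.64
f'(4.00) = 0.30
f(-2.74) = 4.13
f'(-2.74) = 0.46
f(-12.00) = 2.51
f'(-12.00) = 0.04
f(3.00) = 0.25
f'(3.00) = 0.50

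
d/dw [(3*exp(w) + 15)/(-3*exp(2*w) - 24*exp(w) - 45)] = exp(w)/(exp(2*w) + 6*exp(w) + 9)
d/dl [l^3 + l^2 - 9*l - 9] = 3*l^2 + 2*l - 9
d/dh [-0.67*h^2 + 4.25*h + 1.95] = 4.25 - 1.34*h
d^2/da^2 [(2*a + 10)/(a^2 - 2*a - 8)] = 4*(3*(-a - 1)*(-a^2 + 2*a + 8) - 4*(a - 1)^2*(a + 5))/(-a^2 + 2*a + 8)^3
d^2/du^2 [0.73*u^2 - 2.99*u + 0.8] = 1.46000000000000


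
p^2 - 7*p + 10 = (p - 5)*(p - 2)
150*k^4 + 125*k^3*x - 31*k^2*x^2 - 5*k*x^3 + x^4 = (-6*k + x)*(-5*k + x)*(k + x)*(5*k + x)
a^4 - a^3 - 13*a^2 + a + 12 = (a - 4)*(a - 1)*(a + 1)*(a + 3)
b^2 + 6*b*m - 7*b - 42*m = (b - 7)*(b + 6*m)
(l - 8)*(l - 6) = l^2 - 14*l + 48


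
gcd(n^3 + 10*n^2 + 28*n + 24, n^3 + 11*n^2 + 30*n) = n + 6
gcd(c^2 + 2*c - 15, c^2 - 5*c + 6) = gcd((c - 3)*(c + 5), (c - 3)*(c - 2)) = c - 3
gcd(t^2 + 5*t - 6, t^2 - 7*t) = 1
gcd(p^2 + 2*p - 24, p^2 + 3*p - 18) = p + 6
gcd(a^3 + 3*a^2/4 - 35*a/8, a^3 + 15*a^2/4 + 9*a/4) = a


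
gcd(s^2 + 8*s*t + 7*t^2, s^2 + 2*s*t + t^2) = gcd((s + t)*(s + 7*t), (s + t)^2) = s + t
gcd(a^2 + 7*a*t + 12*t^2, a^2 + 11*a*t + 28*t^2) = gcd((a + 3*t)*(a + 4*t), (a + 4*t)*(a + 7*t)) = a + 4*t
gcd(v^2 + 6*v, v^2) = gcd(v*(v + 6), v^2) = v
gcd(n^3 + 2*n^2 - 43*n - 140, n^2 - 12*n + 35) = n - 7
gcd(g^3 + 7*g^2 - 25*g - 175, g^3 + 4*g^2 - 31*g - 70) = g^2 + 2*g - 35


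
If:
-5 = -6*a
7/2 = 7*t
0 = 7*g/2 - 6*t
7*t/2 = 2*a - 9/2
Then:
No Solution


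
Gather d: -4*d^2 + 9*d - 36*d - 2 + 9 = -4*d^2 - 27*d + 7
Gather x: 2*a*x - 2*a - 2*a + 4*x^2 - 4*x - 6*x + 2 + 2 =-4*a + 4*x^2 + x*(2*a - 10) + 4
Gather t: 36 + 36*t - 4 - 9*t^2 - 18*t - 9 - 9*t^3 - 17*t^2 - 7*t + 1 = -9*t^3 - 26*t^2 + 11*t + 24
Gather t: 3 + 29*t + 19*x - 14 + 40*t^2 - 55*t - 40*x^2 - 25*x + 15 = 40*t^2 - 26*t - 40*x^2 - 6*x + 4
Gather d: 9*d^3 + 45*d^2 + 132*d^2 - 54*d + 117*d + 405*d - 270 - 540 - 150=9*d^3 + 177*d^2 + 468*d - 960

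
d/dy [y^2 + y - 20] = 2*y + 1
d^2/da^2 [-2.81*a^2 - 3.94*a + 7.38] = -5.62000000000000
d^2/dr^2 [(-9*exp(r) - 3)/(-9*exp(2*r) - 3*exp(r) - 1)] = (729*exp(3*r) + 729*exp(2*r) - 243*exp(r) - 108)*exp(2*r)/(729*exp(6*r) + 729*exp(5*r) + 486*exp(4*r) + 189*exp(3*r) + 54*exp(2*r) + 9*exp(r) + 1)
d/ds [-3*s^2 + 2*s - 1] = 2 - 6*s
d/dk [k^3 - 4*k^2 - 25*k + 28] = 3*k^2 - 8*k - 25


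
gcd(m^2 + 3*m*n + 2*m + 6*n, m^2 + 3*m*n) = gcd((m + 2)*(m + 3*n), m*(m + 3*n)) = m + 3*n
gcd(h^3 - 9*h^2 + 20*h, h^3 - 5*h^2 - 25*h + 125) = h - 5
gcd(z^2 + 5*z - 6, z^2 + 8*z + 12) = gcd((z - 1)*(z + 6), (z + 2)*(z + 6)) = z + 6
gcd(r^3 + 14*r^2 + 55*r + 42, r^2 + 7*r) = r + 7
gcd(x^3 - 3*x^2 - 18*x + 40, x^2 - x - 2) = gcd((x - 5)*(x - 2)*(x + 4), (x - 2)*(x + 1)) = x - 2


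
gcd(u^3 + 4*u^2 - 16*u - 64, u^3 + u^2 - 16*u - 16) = u^2 - 16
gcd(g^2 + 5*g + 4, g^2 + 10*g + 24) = g + 4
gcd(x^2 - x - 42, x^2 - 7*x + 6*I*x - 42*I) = x - 7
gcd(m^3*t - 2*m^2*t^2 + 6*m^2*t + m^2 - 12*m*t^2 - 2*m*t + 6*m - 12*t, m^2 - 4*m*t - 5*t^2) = 1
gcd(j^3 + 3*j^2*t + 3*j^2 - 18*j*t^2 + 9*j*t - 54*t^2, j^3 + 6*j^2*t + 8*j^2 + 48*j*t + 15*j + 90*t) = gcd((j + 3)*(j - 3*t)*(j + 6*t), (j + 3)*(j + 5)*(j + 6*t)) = j^2 + 6*j*t + 3*j + 18*t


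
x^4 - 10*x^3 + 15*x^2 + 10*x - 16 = (x - 8)*(x - 2)*(x - 1)*(x + 1)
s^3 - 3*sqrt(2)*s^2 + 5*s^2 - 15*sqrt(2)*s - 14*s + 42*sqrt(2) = (s - 2)*(s + 7)*(s - 3*sqrt(2))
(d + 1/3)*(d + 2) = d^2 + 7*d/3 + 2/3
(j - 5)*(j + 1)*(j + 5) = j^3 + j^2 - 25*j - 25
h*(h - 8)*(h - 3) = h^3 - 11*h^2 + 24*h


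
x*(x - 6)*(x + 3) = x^3 - 3*x^2 - 18*x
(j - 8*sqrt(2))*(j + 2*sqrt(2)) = j^2 - 6*sqrt(2)*j - 32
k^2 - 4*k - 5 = (k - 5)*(k + 1)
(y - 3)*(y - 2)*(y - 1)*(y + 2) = y^4 - 4*y^3 - y^2 + 16*y - 12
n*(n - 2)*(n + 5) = n^3 + 3*n^2 - 10*n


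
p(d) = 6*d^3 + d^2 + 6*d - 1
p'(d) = 18*d^2 + 2*d + 6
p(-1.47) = -26.72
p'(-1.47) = 41.96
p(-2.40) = -92.58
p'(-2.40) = 104.88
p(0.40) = 1.94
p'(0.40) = 9.68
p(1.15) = 16.35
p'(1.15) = 32.10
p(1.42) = 26.72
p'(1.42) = 45.14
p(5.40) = 1005.34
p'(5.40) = 541.68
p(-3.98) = -387.31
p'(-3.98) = 283.17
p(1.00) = 12.00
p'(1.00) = 26.00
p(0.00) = -1.00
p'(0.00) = 6.00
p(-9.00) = -4348.00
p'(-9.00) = 1446.00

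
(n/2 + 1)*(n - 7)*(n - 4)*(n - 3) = n^4/2 - 6*n^3 + 33*n^2/2 + 19*n - 84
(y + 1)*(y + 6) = y^2 + 7*y + 6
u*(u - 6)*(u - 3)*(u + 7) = u^4 - 2*u^3 - 45*u^2 + 126*u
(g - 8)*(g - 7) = g^2 - 15*g + 56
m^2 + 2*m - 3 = (m - 1)*(m + 3)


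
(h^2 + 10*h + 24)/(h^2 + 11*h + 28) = (h + 6)/(h + 7)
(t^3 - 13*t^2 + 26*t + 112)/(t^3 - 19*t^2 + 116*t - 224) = (t + 2)/(t - 4)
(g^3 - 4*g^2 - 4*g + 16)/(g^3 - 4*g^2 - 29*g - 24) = (-g^3 + 4*g^2 + 4*g - 16)/(-g^3 + 4*g^2 + 29*g + 24)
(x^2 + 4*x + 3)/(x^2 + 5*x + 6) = (x + 1)/(x + 2)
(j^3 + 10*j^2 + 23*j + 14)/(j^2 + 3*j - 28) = (j^2 + 3*j + 2)/(j - 4)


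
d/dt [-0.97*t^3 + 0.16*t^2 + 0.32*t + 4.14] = -2.91*t^2 + 0.32*t + 0.32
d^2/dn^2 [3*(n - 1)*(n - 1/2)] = 6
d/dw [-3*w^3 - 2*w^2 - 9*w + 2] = -9*w^2 - 4*w - 9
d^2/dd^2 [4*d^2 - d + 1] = 8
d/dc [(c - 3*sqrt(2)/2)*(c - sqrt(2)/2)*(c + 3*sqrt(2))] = 3*c^2 + 2*sqrt(2)*c - 21/2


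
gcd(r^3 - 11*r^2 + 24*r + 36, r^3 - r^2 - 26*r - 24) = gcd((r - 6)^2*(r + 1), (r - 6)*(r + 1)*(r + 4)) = r^2 - 5*r - 6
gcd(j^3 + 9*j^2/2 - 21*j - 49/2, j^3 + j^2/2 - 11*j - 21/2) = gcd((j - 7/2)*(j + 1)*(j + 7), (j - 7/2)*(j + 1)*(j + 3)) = j^2 - 5*j/2 - 7/2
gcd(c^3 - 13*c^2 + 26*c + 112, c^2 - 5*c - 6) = 1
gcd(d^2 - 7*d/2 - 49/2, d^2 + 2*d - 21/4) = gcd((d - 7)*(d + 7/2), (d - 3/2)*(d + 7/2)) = d + 7/2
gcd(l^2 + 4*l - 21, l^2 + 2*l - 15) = l - 3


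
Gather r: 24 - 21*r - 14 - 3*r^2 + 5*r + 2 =-3*r^2 - 16*r + 12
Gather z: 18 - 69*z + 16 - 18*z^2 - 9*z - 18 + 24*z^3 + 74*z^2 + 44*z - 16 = 24*z^3 + 56*z^2 - 34*z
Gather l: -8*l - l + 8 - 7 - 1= -9*l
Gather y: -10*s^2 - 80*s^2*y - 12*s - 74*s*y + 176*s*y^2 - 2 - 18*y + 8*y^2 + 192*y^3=-10*s^2 - 12*s + 192*y^3 + y^2*(176*s + 8) + y*(-80*s^2 - 74*s - 18) - 2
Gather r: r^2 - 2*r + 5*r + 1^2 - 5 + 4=r^2 + 3*r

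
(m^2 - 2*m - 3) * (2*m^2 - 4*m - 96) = 2*m^4 - 8*m^3 - 94*m^2 + 204*m + 288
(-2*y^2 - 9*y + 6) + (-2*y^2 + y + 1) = -4*y^2 - 8*y + 7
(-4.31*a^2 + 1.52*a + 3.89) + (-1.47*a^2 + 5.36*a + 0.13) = -5.78*a^2 + 6.88*a + 4.02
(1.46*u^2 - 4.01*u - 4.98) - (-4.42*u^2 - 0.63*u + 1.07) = 5.88*u^2 - 3.38*u - 6.05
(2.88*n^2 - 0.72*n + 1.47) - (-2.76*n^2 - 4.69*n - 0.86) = 5.64*n^2 + 3.97*n + 2.33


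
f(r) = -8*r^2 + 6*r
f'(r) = 6 - 16*r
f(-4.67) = -202.49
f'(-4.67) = 80.72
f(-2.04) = -45.53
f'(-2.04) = 38.64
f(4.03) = -105.75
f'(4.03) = -58.48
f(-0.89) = -11.68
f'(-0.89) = 20.24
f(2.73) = -43.24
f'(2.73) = -37.68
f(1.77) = -14.44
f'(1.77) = -22.32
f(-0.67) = -7.61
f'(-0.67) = 16.72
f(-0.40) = -3.68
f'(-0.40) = 12.40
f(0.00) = 0.00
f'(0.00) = 6.00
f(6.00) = -252.00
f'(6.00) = -90.00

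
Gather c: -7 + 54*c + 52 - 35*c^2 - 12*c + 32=-35*c^2 + 42*c + 77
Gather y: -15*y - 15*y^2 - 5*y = -15*y^2 - 20*y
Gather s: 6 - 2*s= 6 - 2*s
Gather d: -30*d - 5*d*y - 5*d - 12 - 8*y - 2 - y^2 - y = d*(-5*y - 35) - y^2 - 9*y - 14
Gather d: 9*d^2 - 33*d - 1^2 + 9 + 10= 9*d^2 - 33*d + 18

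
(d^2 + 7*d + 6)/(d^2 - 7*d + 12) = (d^2 + 7*d + 6)/(d^2 - 7*d + 12)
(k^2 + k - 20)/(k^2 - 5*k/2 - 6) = 2*(k + 5)/(2*k + 3)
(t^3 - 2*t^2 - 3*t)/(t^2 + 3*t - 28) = t*(t^2 - 2*t - 3)/(t^2 + 3*t - 28)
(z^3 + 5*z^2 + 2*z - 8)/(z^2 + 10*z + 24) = (z^2 + z - 2)/(z + 6)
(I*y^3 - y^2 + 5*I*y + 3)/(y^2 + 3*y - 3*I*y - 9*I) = (I*y^3 - y^2 + 5*I*y + 3)/(y^2 + 3*y*(1 - I) - 9*I)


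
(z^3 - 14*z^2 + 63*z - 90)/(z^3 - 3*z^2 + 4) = (z^3 - 14*z^2 + 63*z - 90)/(z^3 - 3*z^2 + 4)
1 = 1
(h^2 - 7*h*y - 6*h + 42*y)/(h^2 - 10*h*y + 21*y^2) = (6 - h)/(-h + 3*y)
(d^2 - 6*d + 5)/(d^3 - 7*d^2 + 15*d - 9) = (d - 5)/(d^2 - 6*d + 9)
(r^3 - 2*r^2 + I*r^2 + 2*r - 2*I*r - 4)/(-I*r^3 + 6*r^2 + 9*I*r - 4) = (-r^3 + 2*r^2 - I*r^2 - 2*r + 2*I*r + 4)/(I*r^3 - 6*r^2 - 9*I*r + 4)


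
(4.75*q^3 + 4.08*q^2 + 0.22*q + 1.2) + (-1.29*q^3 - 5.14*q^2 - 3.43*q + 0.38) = 3.46*q^3 - 1.06*q^2 - 3.21*q + 1.58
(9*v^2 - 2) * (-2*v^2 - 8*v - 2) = -18*v^4 - 72*v^3 - 14*v^2 + 16*v + 4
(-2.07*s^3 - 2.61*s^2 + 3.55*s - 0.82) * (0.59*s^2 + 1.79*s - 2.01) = -1.2213*s^5 - 5.2452*s^4 + 1.5833*s^3 + 11.1168*s^2 - 8.6033*s + 1.6482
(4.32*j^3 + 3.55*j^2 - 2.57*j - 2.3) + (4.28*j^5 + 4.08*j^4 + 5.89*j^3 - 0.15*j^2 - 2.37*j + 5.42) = 4.28*j^5 + 4.08*j^4 + 10.21*j^3 + 3.4*j^2 - 4.94*j + 3.12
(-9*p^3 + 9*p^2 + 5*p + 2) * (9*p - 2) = -81*p^4 + 99*p^3 + 27*p^2 + 8*p - 4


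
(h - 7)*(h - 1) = h^2 - 8*h + 7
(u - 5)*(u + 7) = u^2 + 2*u - 35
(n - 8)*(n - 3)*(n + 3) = n^3 - 8*n^2 - 9*n + 72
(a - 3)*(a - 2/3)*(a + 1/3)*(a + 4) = a^4 + 2*a^3/3 - 113*a^2/9 + 34*a/9 + 8/3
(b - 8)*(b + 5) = b^2 - 3*b - 40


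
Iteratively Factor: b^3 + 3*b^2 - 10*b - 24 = (b + 4)*(b^2 - b - 6) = (b + 2)*(b + 4)*(b - 3)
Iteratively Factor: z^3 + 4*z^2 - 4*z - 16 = (z + 4)*(z^2 - 4) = (z - 2)*(z + 4)*(z + 2)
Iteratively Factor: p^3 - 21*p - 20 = (p + 4)*(p^2 - 4*p - 5) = (p + 1)*(p + 4)*(p - 5)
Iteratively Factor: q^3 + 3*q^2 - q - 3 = (q - 1)*(q^2 + 4*q + 3) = (q - 1)*(q + 1)*(q + 3)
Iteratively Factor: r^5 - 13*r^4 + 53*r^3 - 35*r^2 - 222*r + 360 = (r - 3)*(r^4 - 10*r^3 + 23*r^2 + 34*r - 120) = (r - 5)*(r - 3)*(r^3 - 5*r^2 - 2*r + 24) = (r - 5)*(r - 3)*(r + 2)*(r^2 - 7*r + 12) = (r - 5)*(r - 3)^2*(r + 2)*(r - 4)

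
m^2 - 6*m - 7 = (m - 7)*(m + 1)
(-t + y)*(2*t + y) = -2*t^2 + t*y + y^2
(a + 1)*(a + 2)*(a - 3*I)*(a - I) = a^4 + 3*a^3 - 4*I*a^3 - a^2 - 12*I*a^2 - 9*a - 8*I*a - 6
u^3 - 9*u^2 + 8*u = u*(u - 8)*(u - 1)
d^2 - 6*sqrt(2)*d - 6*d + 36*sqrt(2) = (d - 6)*(d - 6*sqrt(2))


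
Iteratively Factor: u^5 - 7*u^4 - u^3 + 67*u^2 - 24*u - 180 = (u + 2)*(u^4 - 9*u^3 + 17*u^2 + 33*u - 90) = (u - 3)*(u + 2)*(u^3 - 6*u^2 - u + 30) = (u - 5)*(u - 3)*(u + 2)*(u^2 - u - 6) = (u - 5)*(u - 3)*(u + 2)^2*(u - 3)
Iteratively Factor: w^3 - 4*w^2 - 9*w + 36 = (w - 3)*(w^2 - w - 12) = (w - 4)*(w - 3)*(w + 3)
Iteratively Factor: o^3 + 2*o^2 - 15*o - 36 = (o + 3)*(o^2 - o - 12) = (o - 4)*(o + 3)*(o + 3)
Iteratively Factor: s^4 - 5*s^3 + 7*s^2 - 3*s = (s - 1)*(s^3 - 4*s^2 + 3*s) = (s - 3)*(s - 1)*(s^2 - s) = (s - 3)*(s - 1)^2*(s)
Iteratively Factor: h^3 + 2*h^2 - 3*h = (h + 3)*(h^2 - h) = (h - 1)*(h + 3)*(h)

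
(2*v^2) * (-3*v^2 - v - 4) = -6*v^4 - 2*v^3 - 8*v^2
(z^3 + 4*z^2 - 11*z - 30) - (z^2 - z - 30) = z^3 + 3*z^2 - 10*z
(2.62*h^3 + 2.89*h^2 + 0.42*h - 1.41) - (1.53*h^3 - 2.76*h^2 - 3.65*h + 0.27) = 1.09*h^3 + 5.65*h^2 + 4.07*h - 1.68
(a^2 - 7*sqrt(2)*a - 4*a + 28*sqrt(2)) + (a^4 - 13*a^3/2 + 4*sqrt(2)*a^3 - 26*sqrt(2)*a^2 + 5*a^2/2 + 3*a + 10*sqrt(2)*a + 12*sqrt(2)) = a^4 - 13*a^3/2 + 4*sqrt(2)*a^3 - 26*sqrt(2)*a^2 + 7*a^2/2 - a + 3*sqrt(2)*a + 40*sqrt(2)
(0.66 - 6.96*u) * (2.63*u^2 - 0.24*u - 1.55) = -18.3048*u^3 + 3.4062*u^2 + 10.6296*u - 1.023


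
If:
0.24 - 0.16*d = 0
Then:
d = 1.50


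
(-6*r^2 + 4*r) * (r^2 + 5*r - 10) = -6*r^4 - 26*r^3 + 80*r^2 - 40*r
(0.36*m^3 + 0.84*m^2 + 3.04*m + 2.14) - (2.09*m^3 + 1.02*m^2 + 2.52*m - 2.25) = -1.73*m^3 - 0.18*m^2 + 0.52*m + 4.39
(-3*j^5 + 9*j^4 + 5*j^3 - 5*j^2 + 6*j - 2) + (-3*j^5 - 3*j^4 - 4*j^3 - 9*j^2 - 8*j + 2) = -6*j^5 + 6*j^4 + j^3 - 14*j^2 - 2*j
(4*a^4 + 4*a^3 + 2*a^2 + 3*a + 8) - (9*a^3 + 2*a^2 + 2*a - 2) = 4*a^4 - 5*a^3 + a + 10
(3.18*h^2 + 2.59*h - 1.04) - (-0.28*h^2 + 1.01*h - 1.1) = 3.46*h^2 + 1.58*h + 0.0600000000000001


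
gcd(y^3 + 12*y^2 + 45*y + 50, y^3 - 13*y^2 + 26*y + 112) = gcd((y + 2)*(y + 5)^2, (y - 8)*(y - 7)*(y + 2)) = y + 2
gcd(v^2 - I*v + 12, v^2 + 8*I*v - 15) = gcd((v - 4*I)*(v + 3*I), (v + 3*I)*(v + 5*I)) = v + 3*I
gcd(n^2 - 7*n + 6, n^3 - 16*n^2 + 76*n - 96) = n - 6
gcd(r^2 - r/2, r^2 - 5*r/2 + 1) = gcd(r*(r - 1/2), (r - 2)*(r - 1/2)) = r - 1/2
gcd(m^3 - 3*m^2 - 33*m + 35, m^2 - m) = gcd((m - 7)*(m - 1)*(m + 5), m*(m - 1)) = m - 1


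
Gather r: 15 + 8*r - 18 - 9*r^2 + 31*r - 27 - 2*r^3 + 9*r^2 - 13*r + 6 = -2*r^3 + 26*r - 24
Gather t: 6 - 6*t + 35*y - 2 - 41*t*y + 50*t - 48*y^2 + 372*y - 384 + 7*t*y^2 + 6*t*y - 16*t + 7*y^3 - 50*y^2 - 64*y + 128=t*(7*y^2 - 35*y + 28) + 7*y^3 - 98*y^2 + 343*y - 252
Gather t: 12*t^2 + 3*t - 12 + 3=12*t^2 + 3*t - 9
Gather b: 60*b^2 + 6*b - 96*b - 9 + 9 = 60*b^2 - 90*b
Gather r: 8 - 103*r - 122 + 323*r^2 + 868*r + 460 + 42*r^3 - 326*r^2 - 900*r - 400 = 42*r^3 - 3*r^2 - 135*r - 54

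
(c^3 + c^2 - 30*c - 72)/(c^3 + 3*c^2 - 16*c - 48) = (c - 6)/(c - 4)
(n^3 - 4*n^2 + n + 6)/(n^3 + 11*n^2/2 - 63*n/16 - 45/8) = 16*(n^3 - 4*n^2 + n + 6)/(16*n^3 + 88*n^2 - 63*n - 90)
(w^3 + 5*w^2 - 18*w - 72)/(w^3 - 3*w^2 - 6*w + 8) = (w^2 + 9*w + 18)/(w^2 + w - 2)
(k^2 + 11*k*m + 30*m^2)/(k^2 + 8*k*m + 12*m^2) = (k + 5*m)/(k + 2*m)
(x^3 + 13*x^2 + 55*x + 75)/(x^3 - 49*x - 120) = (x + 5)/(x - 8)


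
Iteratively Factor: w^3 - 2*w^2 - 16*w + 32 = (w - 2)*(w^2 - 16) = (w - 2)*(w + 4)*(w - 4)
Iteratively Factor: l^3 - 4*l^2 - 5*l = (l + 1)*(l^2 - 5*l) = (l - 5)*(l + 1)*(l)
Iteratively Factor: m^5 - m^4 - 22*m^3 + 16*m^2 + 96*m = (m + 4)*(m^4 - 5*m^3 - 2*m^2 + 24*m) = (m - 4)*(m + 4)*(m^3 - m^2 - 6*m) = m*(m - 4)*(m + 4)*(m^2 - m - 6) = m*(m - 4)*(m - 3)*(m + 4)*(m + 2)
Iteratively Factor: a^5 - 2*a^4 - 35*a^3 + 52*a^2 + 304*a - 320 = (a - 5)*(a^4 + 3*a^3 - 20*a^2 - 48*a + 64) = (a - 5)*(a + 4)*(a^3 - a^2 - 16*a + 16) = (a - 5)*(a + 4)^2*(a^2 - 5*a + 4) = (a - 5)*(a - 4)*(a + 4)^2*(a - 1)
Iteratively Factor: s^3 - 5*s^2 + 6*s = (s - 2)*(s^2 - 3*s) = s*(s - 2)*(s - 3)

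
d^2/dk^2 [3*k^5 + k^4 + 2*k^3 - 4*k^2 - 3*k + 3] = 60*k^3 + 12*k^2 + 12*k - 8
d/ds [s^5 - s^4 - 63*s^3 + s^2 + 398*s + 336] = 5*s^4 - 4*s^3 - 189*s^2 + 2*s + 398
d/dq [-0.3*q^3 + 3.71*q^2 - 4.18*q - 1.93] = -0.9*q^2 + 7.42*q - 4.18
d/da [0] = 0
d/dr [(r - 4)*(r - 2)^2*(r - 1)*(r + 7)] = 5*r^4 - 8*r^3 - 105*r^2 + 320*r - 236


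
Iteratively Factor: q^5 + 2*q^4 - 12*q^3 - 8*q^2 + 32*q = (q + 4)*(q^4 - 2*q^3 - 4*q^2 + 8*q) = q*(q + 4)*(q^3 - 2*q^2 - 4*q + 8) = q*(q + 2)*(q + 4)*(q^2 - 4*q + 4) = q*(q - 2)*(q + 2)*(q + 4)*(q - 2)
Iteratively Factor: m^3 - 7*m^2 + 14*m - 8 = (m - 4)*(m^2 - 3*m + 2) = (m - 4)*(m - 2)*(m - 1)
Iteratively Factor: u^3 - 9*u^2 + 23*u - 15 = (u - 3)*(u^2 - 6*u + 5) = (u - 5)*(u - 3)*(u - 1)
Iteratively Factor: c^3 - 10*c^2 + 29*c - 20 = (c - 5)*(c^2 - 5*c + 4) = (c - 5)*(c - 4)*(c - 1)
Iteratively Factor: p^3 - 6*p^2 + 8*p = (p)*(p^2 - 6*p + 8) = p*(p - 2)*(p - 4)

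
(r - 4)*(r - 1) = r^2 - 5*r + 4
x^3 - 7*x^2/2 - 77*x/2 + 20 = (x - 8)*(x - 1/2)*(x + 5)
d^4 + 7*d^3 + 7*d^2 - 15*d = d*(d - 1)*(d + 3)*(d + 5)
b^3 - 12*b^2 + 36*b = b*(b - 6)^2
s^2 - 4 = (s - 2)*(s + 2)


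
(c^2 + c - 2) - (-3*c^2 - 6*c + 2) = 4*c^2 + 7*c - 4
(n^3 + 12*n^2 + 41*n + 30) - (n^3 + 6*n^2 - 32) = 6*n^2 + 41*n + 62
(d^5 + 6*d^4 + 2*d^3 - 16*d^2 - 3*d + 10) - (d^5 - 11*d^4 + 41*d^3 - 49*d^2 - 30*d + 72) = 17*d^4 - 39*d^3 + 33*d^2 + 27*d - 62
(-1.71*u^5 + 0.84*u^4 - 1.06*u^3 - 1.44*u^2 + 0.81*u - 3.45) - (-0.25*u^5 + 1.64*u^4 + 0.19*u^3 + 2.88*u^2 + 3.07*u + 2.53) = -1.46*u^5 - 0.8*u^4 - 1.25*u^3 - 4.32*u^2 - 2.26*u - 5.98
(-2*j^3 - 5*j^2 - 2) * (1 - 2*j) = 4*j^4 + 8*j^3 - 5*j^2 + 4*j - 2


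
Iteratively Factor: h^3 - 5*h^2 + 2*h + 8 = (h - 4)*(h^2 - h - 2) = (h - 4)*(h + 1)*(h - 2)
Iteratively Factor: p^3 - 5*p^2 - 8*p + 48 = (p + 3)*(p^2 - 8*p + 16) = (p - 4)*(p + 3)*(p - 4)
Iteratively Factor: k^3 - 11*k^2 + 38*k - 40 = (k - 2)*(k^2 - 9*k + 20) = (k - 5)*(k - 2)*(k - 4)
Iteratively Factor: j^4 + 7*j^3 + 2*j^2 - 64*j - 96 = (j + 2)*(j^3 + 5*j^2 - 8*j - 48) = (j - 3)*(j + 2)*(j^2 + 8*j + 16) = (j - 3)*(j + 2)*(j + 4)*(j + 4)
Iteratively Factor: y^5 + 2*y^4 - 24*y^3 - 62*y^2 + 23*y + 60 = (y + 1)*(y^4 + y^3 - 25*y^2 - 37*y + 60) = (y + 1)*(y + 3)*(y^3 - 2*y^2 - 19*y + 20) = (y + 1)*(y + 3)*(y + 4)*(y^2 - 6*y + 5) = (y - 5)*(y + 1)*(y + 3)*(y + 4)*(y - 1)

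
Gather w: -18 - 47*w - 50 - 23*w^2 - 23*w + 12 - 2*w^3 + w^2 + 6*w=-2*w^3 - 22*w^2 - 64*w - 56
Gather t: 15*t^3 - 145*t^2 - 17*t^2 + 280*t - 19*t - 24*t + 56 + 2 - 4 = 15*t^3 - 162*t^2 + 237*t + 54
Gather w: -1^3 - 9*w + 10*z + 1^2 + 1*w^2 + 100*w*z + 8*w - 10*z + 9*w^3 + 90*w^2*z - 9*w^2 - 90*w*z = 9*w^3 + w^2*(90*z - 8) + w*(10*z - 1)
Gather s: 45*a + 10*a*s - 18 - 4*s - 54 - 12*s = 45*a + s*(10*a - 16) - 72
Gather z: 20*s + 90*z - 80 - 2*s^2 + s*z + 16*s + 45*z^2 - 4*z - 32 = -2*s^2 + 36*s + 45*z^2 + z*(s + 86) - 112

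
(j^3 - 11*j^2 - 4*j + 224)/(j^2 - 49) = (j^2 - 4*j - 32)/(j + 7)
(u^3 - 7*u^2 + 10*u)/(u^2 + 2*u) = (u^2 - 7*u + 10)/(u + 2)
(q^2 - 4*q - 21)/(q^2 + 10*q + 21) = (q - 7)/(q + 7)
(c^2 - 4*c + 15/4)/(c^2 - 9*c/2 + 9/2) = (c - 5/2)/(c - 3)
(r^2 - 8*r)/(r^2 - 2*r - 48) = r/(r + 6)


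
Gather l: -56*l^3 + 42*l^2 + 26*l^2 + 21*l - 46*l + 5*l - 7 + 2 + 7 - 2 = -56*l^3 + 68*l^2 - 20*l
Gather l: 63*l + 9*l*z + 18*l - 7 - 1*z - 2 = l*(9*z + 81) - z - 9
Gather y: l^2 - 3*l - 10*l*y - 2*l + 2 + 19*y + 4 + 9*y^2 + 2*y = l^2 - 5*l + 9*y^2 + y*(21 - 10*l) + 6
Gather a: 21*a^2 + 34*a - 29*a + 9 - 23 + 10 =21*a^2 + 5*a - 4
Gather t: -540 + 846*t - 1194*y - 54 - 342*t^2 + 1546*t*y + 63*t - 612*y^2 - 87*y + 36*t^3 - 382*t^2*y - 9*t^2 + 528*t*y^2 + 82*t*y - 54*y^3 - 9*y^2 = 36*t^3 + t^2*(-382*y - 351) + t*(528*y^2 + 1628*y + 909) - 54*y^3 - 621*y^2 - 1281*y - 594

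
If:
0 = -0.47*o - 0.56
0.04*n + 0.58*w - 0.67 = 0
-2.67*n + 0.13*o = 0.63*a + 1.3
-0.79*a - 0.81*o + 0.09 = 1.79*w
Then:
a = -1.32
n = -0.23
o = -1.19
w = 1.17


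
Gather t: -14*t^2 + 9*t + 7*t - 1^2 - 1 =-14*t^2 + 16*t - 2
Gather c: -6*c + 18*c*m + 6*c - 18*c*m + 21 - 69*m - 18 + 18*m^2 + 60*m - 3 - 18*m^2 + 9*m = 0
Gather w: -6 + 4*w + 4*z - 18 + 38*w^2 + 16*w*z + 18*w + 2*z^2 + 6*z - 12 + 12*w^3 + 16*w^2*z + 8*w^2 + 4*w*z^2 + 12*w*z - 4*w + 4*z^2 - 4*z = 12*w^3 + w^2*(16*z + 46) + w*(4*z^2 + 28*z + 18) + 6*z^2 + 6*z - 36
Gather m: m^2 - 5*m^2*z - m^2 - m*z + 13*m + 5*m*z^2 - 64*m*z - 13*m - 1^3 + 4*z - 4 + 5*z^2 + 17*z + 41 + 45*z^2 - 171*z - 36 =-5*m^2*z + m*(5*z^2 - 65*z) + 50*z^2 - 150*z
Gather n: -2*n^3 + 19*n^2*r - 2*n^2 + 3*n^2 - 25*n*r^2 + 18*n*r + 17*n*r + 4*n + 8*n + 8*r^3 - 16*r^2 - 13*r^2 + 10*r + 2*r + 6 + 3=-2*n^3 + n^2*(19*r + 1) + n*(-25*r^2 + 35*r + 12) + 8*r^3 - 29*r^2 + 12*r + 9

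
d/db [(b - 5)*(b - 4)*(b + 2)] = 3*b^2 - 14*b + 2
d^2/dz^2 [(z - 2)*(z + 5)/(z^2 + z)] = 4*(z^3 - 15*z^2 - 15*z - 5)/(z^3*(z^3 + 3*z^2 + 3*z + 1))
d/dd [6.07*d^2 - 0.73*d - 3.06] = 12.14*d - 0.73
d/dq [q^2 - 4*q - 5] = 2*q - 4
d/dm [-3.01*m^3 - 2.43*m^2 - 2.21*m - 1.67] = -9.03*m^2 - 4.86*m - 2.21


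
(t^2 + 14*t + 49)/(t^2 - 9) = (t^2 + 14*t + 49)/(t^2 - 9)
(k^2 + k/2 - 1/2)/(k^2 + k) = (k - 1/2)/k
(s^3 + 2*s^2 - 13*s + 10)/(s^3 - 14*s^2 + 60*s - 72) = (s^2 + 4*s - 5)/(s^2 - 12*s + 36)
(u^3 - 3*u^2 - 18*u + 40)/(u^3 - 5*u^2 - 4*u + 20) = (u + 4)/(u + 2)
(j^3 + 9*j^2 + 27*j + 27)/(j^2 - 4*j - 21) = (j^2 + 6*j + 9)/(j - 7)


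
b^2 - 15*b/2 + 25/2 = (b - 5)*(b - 5/2)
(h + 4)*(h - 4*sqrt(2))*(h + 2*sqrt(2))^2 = h^4 + 4*h^3 - 24*h^2 - 96*h - 32*sqrt(2)*h - 128*sqrt(2)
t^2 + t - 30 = (t - 5)*(t + 6)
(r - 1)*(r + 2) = r^2 + r - 2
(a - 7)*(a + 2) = a^2 - 5*a - 14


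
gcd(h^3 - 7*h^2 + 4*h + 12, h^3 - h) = h + 1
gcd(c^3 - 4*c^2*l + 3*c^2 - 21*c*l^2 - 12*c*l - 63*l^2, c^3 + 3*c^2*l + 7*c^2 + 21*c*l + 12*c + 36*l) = c^2 + 3*c*l + 3*c + 9*l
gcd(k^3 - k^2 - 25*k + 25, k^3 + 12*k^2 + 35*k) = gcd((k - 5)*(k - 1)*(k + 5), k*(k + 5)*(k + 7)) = k + 5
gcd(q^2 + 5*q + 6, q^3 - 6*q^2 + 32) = q + 2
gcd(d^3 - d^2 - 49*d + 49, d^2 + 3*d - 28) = d + 7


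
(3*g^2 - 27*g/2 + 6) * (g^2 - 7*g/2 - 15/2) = 3*g^4 - 24*g^3 + 123*g^2/4 + 321*g/4 - 45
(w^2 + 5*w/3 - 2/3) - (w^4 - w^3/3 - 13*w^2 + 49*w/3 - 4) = -w^4 + w^3/3 + 14*w^2 - 44*w/3 + 10/3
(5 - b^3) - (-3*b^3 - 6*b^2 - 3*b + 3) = 2*b^3 + 6*b^2 + 3*b + 2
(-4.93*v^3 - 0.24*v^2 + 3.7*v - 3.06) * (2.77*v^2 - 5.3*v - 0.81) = -13.6561*v^5 + 25.4642*v^4 + 15.5143*v^3 - 27.8918*v^2 + 13.221*v + 2.4786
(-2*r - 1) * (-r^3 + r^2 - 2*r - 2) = 2*r^4 - r^3 + 3*r^2 + 6*r + 2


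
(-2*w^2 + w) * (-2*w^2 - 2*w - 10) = 4*w^4 + 2*w^3 + 18*w^2 - 10*w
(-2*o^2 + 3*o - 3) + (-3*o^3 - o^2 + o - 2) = -3*o^3 - 3*o^2 + 4*o - 5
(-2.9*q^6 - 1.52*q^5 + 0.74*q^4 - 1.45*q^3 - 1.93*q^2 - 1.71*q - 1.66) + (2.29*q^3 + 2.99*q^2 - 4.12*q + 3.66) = -2.9*q^6 - 1.52*q^5 + 0.74*q^4 + 0.84*q^3 + 1.06*q^2 - 5.83*q + 2.0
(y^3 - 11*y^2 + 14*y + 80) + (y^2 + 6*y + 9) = y^3 - 10*y^2 + 20*y + 89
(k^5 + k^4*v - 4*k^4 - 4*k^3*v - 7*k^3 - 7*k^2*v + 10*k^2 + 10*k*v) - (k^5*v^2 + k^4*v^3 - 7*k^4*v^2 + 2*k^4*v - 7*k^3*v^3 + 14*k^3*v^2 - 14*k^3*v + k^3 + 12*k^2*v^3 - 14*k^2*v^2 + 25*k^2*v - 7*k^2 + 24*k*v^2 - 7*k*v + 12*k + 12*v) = -k^5*v^2 + k^5 - k^4*v^3 + 7*k^4*v^2 - k^4*v - 4*k^4 + 7*k^3*v^3 - 14*k^3*v^2 + 10*k^3*v - 8*k^3 - 12*k^2*v^3 + 14*k^2*v^2 - 32*k^2*v + 17*k^2 - 24*k*v^2 + 17*k*v - 12*k - 12*v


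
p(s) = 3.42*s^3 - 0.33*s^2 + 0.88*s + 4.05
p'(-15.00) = 2319.28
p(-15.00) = -11625.90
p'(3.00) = 91.24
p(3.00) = 96.06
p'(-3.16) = 105.42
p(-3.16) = -109.94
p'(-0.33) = 2.22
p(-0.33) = 3.60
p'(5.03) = 257.15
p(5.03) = 435.37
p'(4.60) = 214.95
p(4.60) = 334.00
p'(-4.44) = 206.07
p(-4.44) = -305.71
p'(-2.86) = 86.69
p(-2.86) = -81.17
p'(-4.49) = 210.69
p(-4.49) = -316.13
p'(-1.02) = 12.23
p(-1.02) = -0.82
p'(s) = 10.26*s^2 - 0.66*s + 0.88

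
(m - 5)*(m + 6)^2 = m^3 + 7*m^2 - 24*m - 180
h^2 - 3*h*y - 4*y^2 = (h - 4*y)*(h + y)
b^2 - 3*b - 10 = (b - 5)*(b + 2)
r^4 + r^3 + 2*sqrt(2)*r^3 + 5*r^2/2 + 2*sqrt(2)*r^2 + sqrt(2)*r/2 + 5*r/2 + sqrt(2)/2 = (r + 1)*(r + sqrt(2)/2)^2*(r + sqrt(2))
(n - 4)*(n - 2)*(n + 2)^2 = n^4 - 2*n^3 - 12*n^2 + 8*n + 32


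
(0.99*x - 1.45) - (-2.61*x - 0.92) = 3.6*x - 0.53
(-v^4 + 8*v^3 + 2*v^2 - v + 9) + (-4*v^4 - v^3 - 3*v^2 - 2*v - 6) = -5*v^4 + 7*v^3 - v^2 - 3*v + 3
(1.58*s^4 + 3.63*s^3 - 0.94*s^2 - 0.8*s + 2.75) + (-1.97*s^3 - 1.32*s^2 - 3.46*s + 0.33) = 1.58*s^4 + 1.66*s^3 - 2.26*s^2 - 4.26*s + 3.08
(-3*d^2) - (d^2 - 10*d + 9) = -4*d^2 + 10*d - 9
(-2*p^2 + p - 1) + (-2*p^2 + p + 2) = -4*p^2 + 2*p + 1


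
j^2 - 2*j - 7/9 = (j - 7/3)*(j + 1/3)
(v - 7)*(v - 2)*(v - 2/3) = v^3 - 29*v^2/3 + 20*v - 28/3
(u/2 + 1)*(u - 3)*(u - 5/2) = u^3/2 - 7*u^2/4 - 7*u/4 + 15/2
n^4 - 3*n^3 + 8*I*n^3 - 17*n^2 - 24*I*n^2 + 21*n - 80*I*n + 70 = (n - 5)*(n + 2)*(n + I)*(n + 7*I)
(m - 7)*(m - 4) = m^2 - 11*m + 28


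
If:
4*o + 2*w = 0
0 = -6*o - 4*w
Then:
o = 0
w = 0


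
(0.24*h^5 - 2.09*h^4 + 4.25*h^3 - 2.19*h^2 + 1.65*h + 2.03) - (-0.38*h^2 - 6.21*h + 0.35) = 0.24*h^5 - 2.09*h^4 + 4.25*h^3 - 1.81*h^2 + 7.86*h + 1.68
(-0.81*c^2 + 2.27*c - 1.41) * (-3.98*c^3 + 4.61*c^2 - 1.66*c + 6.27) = 3.2238*c^5 - 12.7687*c^4 + 17.4211*c^3 - 15.347*c^2 + 16.5735*c - 8.8407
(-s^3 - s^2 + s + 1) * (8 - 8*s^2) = 8*s^5 + 8*s^4 - 16*s^3 - 16*s^2 + 8*s + 8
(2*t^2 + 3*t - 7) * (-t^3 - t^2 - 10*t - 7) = -2*t^5 - 5*t^4 - 16*t^3 - 37*t^2 + 49*t + 49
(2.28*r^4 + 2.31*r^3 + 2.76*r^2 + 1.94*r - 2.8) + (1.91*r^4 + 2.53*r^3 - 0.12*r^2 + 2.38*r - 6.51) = 4.19*r^4 + 4.84*r^3 + 2.64*r^2 + 4.32*r - 9.31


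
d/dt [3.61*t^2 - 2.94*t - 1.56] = 7.22*t - 2.94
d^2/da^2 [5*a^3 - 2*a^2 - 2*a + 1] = 30*a - 4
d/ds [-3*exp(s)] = -3*exp(s)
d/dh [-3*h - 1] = -3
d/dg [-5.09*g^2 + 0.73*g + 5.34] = 0.73 - 10.18*g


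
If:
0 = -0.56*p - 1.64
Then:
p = -2.93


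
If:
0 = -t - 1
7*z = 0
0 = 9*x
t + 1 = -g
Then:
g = 0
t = -1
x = 0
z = 0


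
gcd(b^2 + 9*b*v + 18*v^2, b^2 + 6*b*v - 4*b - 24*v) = b + 6*v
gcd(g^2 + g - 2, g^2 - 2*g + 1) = g - 1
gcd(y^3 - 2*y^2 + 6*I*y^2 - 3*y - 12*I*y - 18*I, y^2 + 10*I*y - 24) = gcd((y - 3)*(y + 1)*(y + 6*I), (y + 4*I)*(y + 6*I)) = y + 6*I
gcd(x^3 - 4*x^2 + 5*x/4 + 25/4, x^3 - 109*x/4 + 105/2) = x - 5/2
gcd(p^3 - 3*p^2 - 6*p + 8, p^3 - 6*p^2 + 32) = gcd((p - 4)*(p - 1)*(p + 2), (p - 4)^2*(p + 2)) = p^2 - 2*p - 8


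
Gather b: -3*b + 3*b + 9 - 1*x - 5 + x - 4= 0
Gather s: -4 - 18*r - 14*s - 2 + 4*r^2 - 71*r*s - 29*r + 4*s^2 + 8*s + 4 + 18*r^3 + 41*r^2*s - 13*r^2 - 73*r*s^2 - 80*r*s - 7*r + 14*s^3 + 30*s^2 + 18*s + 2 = 18*r^3 - 9*r^2 - 54*r + 14*s^3 + s^2*(34 - 73*r) + s*(41*r^2 - 151*r + 12)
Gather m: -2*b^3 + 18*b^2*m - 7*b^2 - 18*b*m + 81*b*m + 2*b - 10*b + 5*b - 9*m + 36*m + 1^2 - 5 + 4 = -2*b^3 - 7*b^2 - 3*b + m*(18*b^2 + 63*b + 27)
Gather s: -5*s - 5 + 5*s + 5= 0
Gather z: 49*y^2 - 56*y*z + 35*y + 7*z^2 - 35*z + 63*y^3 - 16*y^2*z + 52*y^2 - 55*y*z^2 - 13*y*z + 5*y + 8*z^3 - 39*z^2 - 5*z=63*y^3 + 101*y^2 + 40*y + 8*z^3 + z^2*(-55*y - 32) + z*(-16*y^2 - 69*y - 40)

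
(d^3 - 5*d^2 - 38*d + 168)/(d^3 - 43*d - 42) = (d - 4)/(d + 1)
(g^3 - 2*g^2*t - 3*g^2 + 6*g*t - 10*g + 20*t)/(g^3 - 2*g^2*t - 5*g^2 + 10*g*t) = (g + 2)/g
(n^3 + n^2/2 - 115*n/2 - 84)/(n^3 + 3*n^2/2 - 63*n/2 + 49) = (2*n^2 - 13*n - 24)/(2*n^2 - 11*n + 14)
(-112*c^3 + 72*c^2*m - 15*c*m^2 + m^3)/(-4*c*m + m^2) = 28*c^2/m - 11*c + m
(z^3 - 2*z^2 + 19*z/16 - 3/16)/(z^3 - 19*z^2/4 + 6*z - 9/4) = (z - 1/4)/(z - 3)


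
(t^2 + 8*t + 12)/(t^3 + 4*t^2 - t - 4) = (t^2 + 8*t + 12)/(t^3 + 4*t^2 - t - 4)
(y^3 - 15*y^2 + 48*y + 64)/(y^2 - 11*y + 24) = (y^2 - 7*y - 8)/(y - 3)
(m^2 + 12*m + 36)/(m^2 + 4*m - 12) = (m + 6)/(m - 2)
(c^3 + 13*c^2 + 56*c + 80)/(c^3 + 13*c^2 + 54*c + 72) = (c^2 + 9*c + 20)/(c^2 + 9*c + 18)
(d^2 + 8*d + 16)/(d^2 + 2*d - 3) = (d^2 + 8*d + 16)/(d^2 + 2*d - 3)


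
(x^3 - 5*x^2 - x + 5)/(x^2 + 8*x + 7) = (x^2 - 6*x + 5)/(x + 7)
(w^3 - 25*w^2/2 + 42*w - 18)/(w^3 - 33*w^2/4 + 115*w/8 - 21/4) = 4*(w - 6)/(4*w - 7)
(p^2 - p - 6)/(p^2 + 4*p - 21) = (p + 2)/(p + 7)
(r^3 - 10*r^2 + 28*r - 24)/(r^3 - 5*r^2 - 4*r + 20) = (r^2 - 8*r + 12)/(r^2 - 3*r - 10)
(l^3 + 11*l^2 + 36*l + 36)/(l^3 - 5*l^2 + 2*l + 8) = (l^3 + 11*l^2 + 36*l + 36)/(l^3 - 5*l^2 + 2*l + 8)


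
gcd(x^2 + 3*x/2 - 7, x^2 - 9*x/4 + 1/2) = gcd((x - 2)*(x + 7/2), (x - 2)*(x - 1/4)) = x - 2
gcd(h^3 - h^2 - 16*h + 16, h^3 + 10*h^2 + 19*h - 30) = h - 1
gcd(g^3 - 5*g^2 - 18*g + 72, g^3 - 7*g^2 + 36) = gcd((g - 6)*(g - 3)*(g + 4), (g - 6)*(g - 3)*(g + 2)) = g^2 - 9*g + 18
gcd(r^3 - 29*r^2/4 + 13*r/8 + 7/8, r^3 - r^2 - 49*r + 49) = r - 7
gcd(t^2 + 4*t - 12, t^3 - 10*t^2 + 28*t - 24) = t - 2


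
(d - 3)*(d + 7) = d^2 + 4*d - 21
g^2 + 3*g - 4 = (g - 1)*(g + 4)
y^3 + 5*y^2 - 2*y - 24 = (y - 2)*(y + 3)*(y + 4)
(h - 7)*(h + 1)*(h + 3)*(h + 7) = h^4 + 4*h^3 - 46*h^2 - 196*h - 147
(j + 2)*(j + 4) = j^2 + 6*j + 8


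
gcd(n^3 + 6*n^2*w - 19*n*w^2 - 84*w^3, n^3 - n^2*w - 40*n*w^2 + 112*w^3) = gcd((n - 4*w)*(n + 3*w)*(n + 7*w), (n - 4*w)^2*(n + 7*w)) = -n^2 - 3*n*w + 28*w^2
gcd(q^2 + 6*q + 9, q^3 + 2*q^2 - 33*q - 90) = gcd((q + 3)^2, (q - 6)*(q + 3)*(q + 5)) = q + 3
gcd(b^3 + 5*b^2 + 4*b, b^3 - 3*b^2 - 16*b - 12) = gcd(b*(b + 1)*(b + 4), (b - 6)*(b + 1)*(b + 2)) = b + 1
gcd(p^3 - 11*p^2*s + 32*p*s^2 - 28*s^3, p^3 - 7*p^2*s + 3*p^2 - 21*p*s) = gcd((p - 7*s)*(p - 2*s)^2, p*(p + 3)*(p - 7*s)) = p - 7*s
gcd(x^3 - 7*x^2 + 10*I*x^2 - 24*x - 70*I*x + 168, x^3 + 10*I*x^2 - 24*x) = x^2 + 10*I*x - 24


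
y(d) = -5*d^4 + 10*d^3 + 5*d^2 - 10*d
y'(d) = -20*d^3 + 30*d^2 + 10*d - 10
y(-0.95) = 1.37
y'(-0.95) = 24.72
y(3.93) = -547.82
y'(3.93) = -721.32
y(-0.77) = 4.34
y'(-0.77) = 9.22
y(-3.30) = -864.88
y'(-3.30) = 1002.44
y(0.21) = -1.80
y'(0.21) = -6.76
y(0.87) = -1.19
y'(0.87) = 8.24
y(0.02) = -0.20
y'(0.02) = -9.79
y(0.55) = -2.78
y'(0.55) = 1.25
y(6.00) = -4200.00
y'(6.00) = -3190.00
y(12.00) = -85800.00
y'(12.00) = -30130.00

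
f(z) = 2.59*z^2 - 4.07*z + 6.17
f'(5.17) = 22.71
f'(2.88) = 10.85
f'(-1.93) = -14.07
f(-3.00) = 41.69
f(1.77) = 7.08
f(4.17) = 34.24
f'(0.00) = -4.07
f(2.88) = 15.93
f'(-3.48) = -22.10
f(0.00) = 6.17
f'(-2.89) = -19.04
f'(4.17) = 17.53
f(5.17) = 54.36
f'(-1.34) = -11.01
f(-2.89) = 39.56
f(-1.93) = 23.67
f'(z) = 5.18*z - 4.07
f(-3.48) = 51.70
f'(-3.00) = -19.61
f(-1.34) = 16.27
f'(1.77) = 5.10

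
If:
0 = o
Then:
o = 0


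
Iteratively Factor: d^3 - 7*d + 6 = (d - 1)*(d^2 + d - 6) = (d - 2)*(d - 1)*(d + 3)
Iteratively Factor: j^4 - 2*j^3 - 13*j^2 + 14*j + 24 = (j - 4)*(j^3 + 2*j^2 - 5*j - 6) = (j - 4)*(j - 2)*(j^2 + 4*j + 3) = (j - 4)*(j - 2)*(j + 3)*(j + 1)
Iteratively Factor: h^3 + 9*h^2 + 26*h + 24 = (h + 4)*(h^2 + 5*h + 6) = (h + 2)*(h + 4)*(h + 3)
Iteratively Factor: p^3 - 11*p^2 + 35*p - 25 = (p - 1)*(p^2 - 10*p + 25) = (p - 5)*(p - 1)*(p - 5)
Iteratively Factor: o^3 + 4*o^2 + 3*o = (o)*(o^2 + 4*o + 3) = o*(o + 3)*(o + 1)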